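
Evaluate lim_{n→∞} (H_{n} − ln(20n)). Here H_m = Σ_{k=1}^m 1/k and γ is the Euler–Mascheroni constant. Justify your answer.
lim = −ln 20 + γ

By Euler-Maclaurin, H_m = ln m + γ + O(1/m). So
  H_{n} − ln(20n) = ln(n) + γ − ln(20n) + O(1/n)
                       = ln(1/20) + γ + O(1/n).
Hence the limit is ln(1/20) + γ.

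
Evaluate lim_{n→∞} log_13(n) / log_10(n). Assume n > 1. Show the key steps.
lim = ln(10) / ln(13) = log_13(10)

Change of base: log_13(n) = ln n / ln 13 and log_10(n) = ln n / ln 10. The ratio is (ln n / ln 13) · (ln 10 / ln n) = ln 10 / ln 13, a constant independent of n. So the limit is ln 10 / ln 13 = log_13(10).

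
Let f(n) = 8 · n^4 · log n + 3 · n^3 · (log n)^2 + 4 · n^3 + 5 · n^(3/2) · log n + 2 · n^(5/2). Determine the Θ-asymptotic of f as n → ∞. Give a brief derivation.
f(n) ∈ Θ(n^4 · log n)

Compare the terms by growth order. For large n, n^a · (log n)^b dominates n^a' · (log n)^b' iff a > a', or (a = a' and b > b'). Ranking the 5 terms shows the dominant one is 8 · n^4 · log n. Hence f(n) ∈ Θ(n^4 · log n).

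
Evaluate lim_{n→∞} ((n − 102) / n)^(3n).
lim = e^(−306)

Rewrite as (1 − 102/n)^(3n). By the standard limit (1 + x/n)^n → e^x, we have (1 − 102/n)^n → e^(−102), and raising to the 3rd power gives e^(−306).
More precisely, ln[(1 − 102/n)^(3n)] = 3n · ln(1 − 102/n) = 3n · (-102/n + O(1/n^2)) = -306 + O(1/n) → -306.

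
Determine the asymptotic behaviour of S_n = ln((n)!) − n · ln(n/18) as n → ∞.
S_n ~ n · (ln 18 − 1) + O(ln n)

Stirling: ln((n)!) = n ln(n) − n + O(ln n).
  S_n = n ln(n) − n − n ln(n/18) + O(ln n)
      = n ln(n) − n ln n + n ln 18 − n + O(ln n)
      = n ln 18 − n + O(ln n)
      = n (ln 18 − 1) + O(ln n).
Numerically ln(18) − 1 ≈ 1.8904.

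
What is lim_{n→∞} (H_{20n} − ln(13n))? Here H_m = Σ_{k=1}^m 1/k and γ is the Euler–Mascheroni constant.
lim = ln(20/13) + γ

By Euler-Maclaurin, H_m = ln m + γ + O(1/m). So
  H_{20n} − ln(13n) = ln(20n) + γ − ln(13n) + O(1/n)
                       = ln(20/13) + γ + O(1/n).
Hence the limit is ln(20/13) + γ.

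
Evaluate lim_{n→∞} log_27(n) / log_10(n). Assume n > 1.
lim = ln(10) / ln(27) = log_27(10)

Change of base: log_27(n) = ln n / ln 27 and log_10(n) = ln n / ln 10. The ratio is (ln n / ln 27) · (ln 10 / ln n) = ln 10 / ln 27, a constant independent of n. So the limit is ln 10 / ln 27 = log_27(10).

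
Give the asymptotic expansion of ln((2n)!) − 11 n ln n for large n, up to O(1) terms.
ln((2n)!) − 11 n ln n = −9 n ln n + 2(ln 2 − 1) n + (1/2) ln(2π·2n) + O(1/n)

Stirling: ln((2n)!) = 2n ln(2n) − 2n + (1/2) ln(2π·2n) + O(1/n).
Expand 2n ln(2n) = 2n (ln n + ln 2) = 2n ln n + 2n ln 2.
Subtract 11n ln n: leading term is (2 − 11) n ln n = −9 n ln n. The next term is 2n ln 2 − 2n = 2(ln 2 − 1) n. Then the (1/2) ln(2π·2n) correction.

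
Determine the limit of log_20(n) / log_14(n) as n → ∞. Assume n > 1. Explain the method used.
lim = ln(14) / ln(20) = log_20(14)

Change of base: log_20(n) = ln n / ln 20 and log_14(n) = ln n / ln 14. The ratio is (ln n / ln 20) · (ln 14 / ln n) = ln 14 / ln 20, a constant independent of n. So the limit is ln 14 / ln 20 = log_20(14).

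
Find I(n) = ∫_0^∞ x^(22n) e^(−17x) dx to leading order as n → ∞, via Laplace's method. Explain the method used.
I(n) ~ (sqrt(2π·22n) / 17) · (22n/(17e))^(22n)

Write the integrand as exp(22n ln x − 17x) and set f(x) = 22n ln x − 17x. Then f'(x) = 22n/x − 17 = 0 at x* = 22n/17, and f''(x*) = −22n/x*^2 = −17^2/(22n). Laplace's method (interior maximum) gives
  I(n) ~ e^(f(x*)) · sqrt(2π / |f''(x*)|)
        = exp(22n ln(22n/17) − 22n) · sqrt(2π · 22n / 17^2)
        = (22n/17)^(22n) e^(−22n) · sqrt(2π·22n) / 17
        = (sqrt(2π·22n) / 17) · (22n/(17e))^(22n).
This matches Γ(22n+1)/17^(22n+1) with Stirling applied to Γ.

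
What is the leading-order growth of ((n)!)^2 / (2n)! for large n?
((n)!)^2/(2n)! ~ ((2π·n)^(1/2) / sqrt(2)) · 2^(−2·n)  →  0

Write N = n. Stirling: N! ~ sqrt(2π N)(N/e)^N and (2N)! ~ sqrt(2π·2N)·(2N/e)^(2N).
  (N!)^2/(2N)! ~ (2π N)^(2/2) (N/e)^(2N) / [sqrt(2π·2N) (2N/e)^(2N)]
     = (2π N)^(2/2) / sqrt(2π·2N) · (N/(2N))^(2N)
     = (2π N)^((2−1)/2) / sqrt(2) · 2^(−2N).
Since 2^2 > 1, the factor 2^(−2N) decays exponentially, so the ratio → 0. Substituting N = n gives the stated form.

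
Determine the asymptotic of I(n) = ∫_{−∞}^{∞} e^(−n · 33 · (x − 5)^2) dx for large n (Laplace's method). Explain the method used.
I(n) = sqrt(π/(33n))

Here φ(x) = 33 · (x − 5)^2 has its unique minimum at x* = 5 with φ(x*) = 0 and φ''(x*) = 66. Laplace's method gives
  I(n) ~ e^(−n φ(x*)) · sqrt(2π / (n · φ''(x*))) = sqrt(2π / (66n)) = sqrt(π/(33n)).
This is exact: substituting u = (x − 5)·sqrt(33n) gives I(n) = (1/sqrt(33n)) ∫_{−∞}^{∞} e^(−u^2) du = sqrt(π/(33n)).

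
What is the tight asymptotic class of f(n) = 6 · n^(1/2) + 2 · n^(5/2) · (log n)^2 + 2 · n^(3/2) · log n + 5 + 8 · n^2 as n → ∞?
f(n) ∈ Θ(n^(5/2) · (log n)^2)

Compare the terms by growth order. For large n, n^a · (log n)^b dominates n^a' · (log n)^b' iff a > a', or (a = a' and b > b'). Ranking the 5 terms shows the dominant one is 2 · n^(5/2) · (log n)^2. Hence f(n) ∈ Θ(n^(5/2) · (log n)^2).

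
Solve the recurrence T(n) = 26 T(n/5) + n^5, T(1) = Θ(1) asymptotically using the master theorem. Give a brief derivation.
T(n) = Θ(n^5)

log_5 26 ≈ 2.024. f(n) = n^5 dominates n^(log_5 26) since 5 > 2.024, and the regularity condition a·f(n/b) = 26·(n/5)^5 = (26/3125)·n^5 ≤ c·f(n) holds with c = 26/3125 ≈ 0.00832 < 1. So this is Case 3: T(n) = Θ(f(n)) = Θ(n^5).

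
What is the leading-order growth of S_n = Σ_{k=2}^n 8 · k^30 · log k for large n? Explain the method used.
S_n ~ 8 · n^31 log n / 31 − 8 · n^31 / 961

By integral comparison, S_n = ∫_1^n 8 · x^30 · log x dx + O(n^30 · log n). For the integral, ∫ x^30 log x dx = n^31 log n / 31 − n^31/961 (integration by parts). Hence S_n ~ 8 · n^31 log n / 31 − 8 · n^31 / 961.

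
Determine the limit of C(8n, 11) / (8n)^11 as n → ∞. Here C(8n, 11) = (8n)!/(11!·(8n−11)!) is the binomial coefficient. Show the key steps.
lim = 1/11! = 1/39916800

With N = 8n → ∞: C(N, 11) / N^11 = [N(N−1)…(N−10)] / (11! · N^11) = (1/11!) · 1 · (1 − 1/(8n)) · … · (1 − 10/(8n)). Each factor → 1 as N → ∞, so the limit is 1/11! = 1/39916800.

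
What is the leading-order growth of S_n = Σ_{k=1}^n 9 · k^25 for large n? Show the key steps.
S_n ~ 9 · n^26 / 26

By integral comparison (Euler-Maclaurin), Σ_{k=1}^n 9 · k^25 = 9 · ∫_0^n x^25 dx + O(n^25) = 9 · n^26/26 + O(n^25). (Equivalently, Faulhaber's formula gives the same leading term.)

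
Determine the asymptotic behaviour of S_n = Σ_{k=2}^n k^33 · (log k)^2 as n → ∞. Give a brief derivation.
S_n ~ n^34 · (log n)^2 / 34

By integral comparison, S_n = ∫_1^n x^33 · (log x)^2 dx + O(n^33 · (log n)^2). For the integral, the leading term of ∫_1^n x^33 (log x)^2 dx is n^34/34 · (log n)^2 (by repeated integration by parts; each step lowers the log-exponent and produces a relatively O(1/log n) correction). Hence S_n ~ n^34 · (log n)^2 / 34.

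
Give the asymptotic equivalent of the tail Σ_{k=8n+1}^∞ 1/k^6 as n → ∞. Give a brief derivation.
Σ_{k>8n} 1/k^6 ~ 1/(5 · (8n)^5)

Compare to the integral: ∫_{8n}^∞ x^(−6) dx = [−x^(−5)/5]_{8n}^∞ = 1/((6−1)·(8n)^5). Euler-Maclaurin then gives
  Σ_{k>8n} 1/k^6 = ∫_{8n}^∞ dx/x^6 − 1/(2·(8n)^6) + O(1/(8n)^7).
(Equivalently this is ζ(6) − Σ_{k≤8n} 1/k^6.)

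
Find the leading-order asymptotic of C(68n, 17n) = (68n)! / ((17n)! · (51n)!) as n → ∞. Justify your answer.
C(68n, 17n) ~ (256/27)^(17n) · sqrt(2/(3π·17n))

Write N = 17n. Apply Stirling to each factorial:
  (4N)! ~ sqrt(2π·4N) · (4N/e)^(4N),
  N! ~ sqrt(2π N) · (N/e)^N,
  (3N)! ~ sqrt(2π·3N) · (3N/e)^(3N).
The exponential factors combine to (4N)^(4N) / (N^N · (3N)^(3N)) = 4^(4N)/3^(3N) = (4^4/3^3)^N = (256/27)^N.
The square-root prefactors combine to sqrt(2π·4N) / (sqrt(2π N)·sqrt(2π·3N)) = sqrt(4 / (2π·3·N)) = sqrt(2/(3π·17n)).
Substituting N = 17n: C(68n, 17n) ~ (256/27)^(17n) · sqrt(2/(3π·17n)).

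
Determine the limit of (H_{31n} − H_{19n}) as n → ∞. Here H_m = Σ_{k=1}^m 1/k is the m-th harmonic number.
lim = ln(31/19)

Euler-Maclaurin gives H_m = ln m + γ + 1/(2m) + O(1/m^2). The γ and O(1/m) terms cancel in the difference:
  H_{31n} − H_{19n} = ln(31n) − ln(19n) + O(1/n) = ln(31/19) + O(1/n).
Hence the limit is ln(31/19).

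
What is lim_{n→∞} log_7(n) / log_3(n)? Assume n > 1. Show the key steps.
lim = ln(3) / ln(7) = log_7(3)

Change of base: log_7(n) = ln n / ln 7 and log_3(n) = ln n / ln 3. The ratio is (ln n / ln 7) · (ln 3 / ln n) = ln 3 / ln 7, a constant independent of n. So the limit is ln 3 / ln 7 = log_7(3).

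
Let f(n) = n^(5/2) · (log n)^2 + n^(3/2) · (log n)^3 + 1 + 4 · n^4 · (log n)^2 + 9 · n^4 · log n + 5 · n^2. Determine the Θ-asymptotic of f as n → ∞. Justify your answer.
f(n) ∈ Θ(n^4 · (log n)^2)

Compare the terms by growth order. For large n, n^a · (log n)^b dominates n^a' · (log n)^b' iff a > a', or (a = a' and b > b'). Ranking the 6 terms shows the dominant one is 4 · n^4 · (log n)^2. Hence f(n) ∈ Θ(n^4 · (log n)^2).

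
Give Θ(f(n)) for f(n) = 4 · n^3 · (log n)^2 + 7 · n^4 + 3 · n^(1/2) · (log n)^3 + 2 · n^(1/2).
f(n) ∈ Θ(n^4)

Compare the terms by growth order. For large n, n^a · (log n)^b dominates n^a' · (log n)^b' iff a > a', or (a = a' and b > b'). Ranking the 4 terms shows the dominant one is 7 · n^4. Hence f(n) ∈ Θ(n^4).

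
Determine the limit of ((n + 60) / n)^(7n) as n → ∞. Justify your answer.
lim = e^420

Rewrite as (1 + 60/n)^(7n). By the standard limit (1 + x/n)^n → e^x, we have (1 + 60/n)^n → e^60, and raising to the 7th power gives e^420.
More precisely, ln[(1 + 60/n)^(7n)] = 7n · ln(1 + 60/n) = 7n · (60/n + O(1/n^2)) = 420 + O(1/n) → 420.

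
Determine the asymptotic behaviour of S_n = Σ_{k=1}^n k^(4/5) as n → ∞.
S_n ~ (5/9) · n^(9/5)

Integral comparison: Σ_{k=1}^n k^(4/5) = ∫_0^n x^(4/5) dx + O(n^(4/5)). The integral is n^(1 + 4/5) / (1 + 4/5) = n^((4+5)/5) / ((4+5)/5) = (5/9) · n^(9/5).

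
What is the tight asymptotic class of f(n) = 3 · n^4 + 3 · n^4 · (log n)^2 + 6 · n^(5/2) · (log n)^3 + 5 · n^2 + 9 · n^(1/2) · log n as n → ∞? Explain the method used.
f(n) ∈ Θ(n^4 · (log n)^2)

Compare the terms by growth order. For large n, n^a · (log n)^b dominates n^a' · (log n)^b' iff a > a', or (a = a' and b > b'). Ranking the 5 terms shows the dominant one is 3 · n^4 · (log n)^2. Hence f(n) ∈ Θ(n^4 · (log n)^2).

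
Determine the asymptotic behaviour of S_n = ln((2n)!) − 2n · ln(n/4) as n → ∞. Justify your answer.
S_n ~ 2n · (ln 8 − 1) + O(ln n)

Stirling: ln((2n)!) = 2n ln(2n) − 2n + O(ln n).
  S_n = 2n ln(2n) − 2n − 2n ln(n/4) + O(ln n)
      = 2n ln(2n) − 2n ln n + 2n ln 4 − 2n + O(ln n)
      = 2n ln 2 + 2n ln 4 − 2n + O(ln n)
      = 2n (ln 8 − 1) + O(ln n).
Numerically ln(8) − 1 ≈ 1.0794.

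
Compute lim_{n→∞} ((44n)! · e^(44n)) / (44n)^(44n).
lim = ∞

Stirling: (44n)! ~ sqrt(2π·44n) · (44n/e)^(44n). Hence
  (44n)! · e^(44n) / (44n)^(44n) ~ sqrt(2π·44n) = sqrt(2π·44) · sqrt(n) → ∞.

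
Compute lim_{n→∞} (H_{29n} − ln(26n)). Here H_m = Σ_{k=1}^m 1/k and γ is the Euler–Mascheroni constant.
lim = ln(29/26) + γ

By Euler-Maclaurin, H_m = ln m + γ + O(1/m). So
  H_{29n} − ln(26n) = ln(29n) + γ − ln(26n) + O(1/n)
                       = ln(29/26) + γ + O(1/n).
Hence the limit is ln(29/26) + γ.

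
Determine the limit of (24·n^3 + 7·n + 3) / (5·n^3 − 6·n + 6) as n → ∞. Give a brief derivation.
lim = 24/5

For large n the leading n^3 terms dominate both numerator and denominator. Dividing top and bottom by n^3, every other term tends to 0, leaving 24/5.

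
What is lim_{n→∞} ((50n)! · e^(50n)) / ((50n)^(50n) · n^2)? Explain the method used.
lim = 0

Stirling: (50n)! ~ sqrt(2π·50n) · (50n/e)^(50n). Hence
  (50n)! · e^(50n) / (50n)^(50n) ~ sqrt(2π·50n).
Dividing by n^2: sqrt(2π·50n) / n^2 = sqrt(2π·50) · n^((1−4)/2), so the expression behaves like sqrt(2π·50) · n^((1−4)/2) → 0.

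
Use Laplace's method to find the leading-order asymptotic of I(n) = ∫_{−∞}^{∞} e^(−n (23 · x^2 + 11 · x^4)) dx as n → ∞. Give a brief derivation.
I(n) ~ sqrt(π/(23n))

φ(x) = 23 · x^2 + 11 · x^4 has its unique global minimum at x* = 0 (since φ'(x) = 46x + 44x^3 = 0 only at x = 0 for real x with both coefficients positive, and φ → ∞ as |x| → ∞). At x* = 0, φ(0) = 0 and φ''(0) = 46. Laplace's method then gives
  I(n) ~ sqrt(2π / (n · φ''(0))) · e^(−n φ(0)) = sqrt(2π / (46n)) = sqrt(π/(23n)).
The 11 · x^4 term contributes only at subleading order (an O(1/n) relative correction).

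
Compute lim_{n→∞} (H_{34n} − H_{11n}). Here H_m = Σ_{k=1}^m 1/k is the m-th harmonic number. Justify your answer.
lim = ln(34/11)

Euler-Maclaurin gives H_m = ln m + γ + 1/(2m) + O(1/m^2). The γ and O(1/m) terms cancel in the difference:
  H_{34n} − H_{11n} = ln(34n) − ln(11n) + O(1/n) = ln(34/11) + O(1/n).
Hence the limit is ln(34/11).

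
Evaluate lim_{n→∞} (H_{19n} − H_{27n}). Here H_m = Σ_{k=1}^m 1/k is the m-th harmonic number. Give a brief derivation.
lim = ln(19/27)

Euler-Maclaurin gives H_m = ln m + γ + 1/(2m) + O(1/m^2). The γ and O(1/m) terms cancel in the difference:
  H_{19n} − H_{27n} = ln(19n) − ln(27n) + O(1/n) = ln(19/27) + O(1/n).
Hence the limit is ln(19/27).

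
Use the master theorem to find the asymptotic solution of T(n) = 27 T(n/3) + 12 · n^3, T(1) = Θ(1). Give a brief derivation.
T(n) = Θ(n^3 log n)

log_3 27 = 3, and f(n) = 12 · n^3 = Θ(n^(log_3 27)). This is Case 2 of the master theorem: T(n) = Θ(f(n) · log n) = Θ(n^3 log n).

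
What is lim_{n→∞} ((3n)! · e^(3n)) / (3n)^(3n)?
lim = ∞

Stirling: (3n)! ~ sqrt(2π·3n) · (3n/e)^(3n). Hence
  (3n)! · e^(3n) / (3n)^(3n) ~ sqrt(2π·3n) = sqrt(2π·3) · sqrt(n) → ∞.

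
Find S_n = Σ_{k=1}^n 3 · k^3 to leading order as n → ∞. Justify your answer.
S_n ~ 3 · n^4 / 4

By integral comparison (Euler-Maclaurin), Σ_{k=1}^n 3 · k^3 = 3 · ∫_0^n x^3 dx + O(n^3) = 3 · n^4/4 + O(n^3). (Equivalently, Faulhaber's formula gives the same leading term.)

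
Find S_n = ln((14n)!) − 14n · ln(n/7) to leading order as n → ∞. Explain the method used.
S_n ~ 14n · (ln 98 − 1) + O(ln n)

Stirling: ln((14n)!) = 14n ln(14n) − 14n + O(ln n).
  S_n = 14n ln(14n) − 14n − 14n ln(n/7) + O(ln n)
      = 14n ln(14n) − 14n ln n + 14n ln 7 − 14n + O(ln n)
      = 14n ln 14 + 14n ln 7 − 14n + O(ln n)
      = 14n (ln 98 − 1) + O(ln n).
Numerically ln(98) − 1 ≈ 3.5850.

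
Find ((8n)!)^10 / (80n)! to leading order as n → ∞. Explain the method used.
((8n)!)^10/(80n)! ~ ((2π·8n)^(9/2) / sqrt(10)) · 10^(−10·8n)  →  0

Write N = 8n. Stirling: N! ~ sqrt(2π N)(N/e)^N and (10N)! ~ sqrt(2π·10N)·(10N/e)^(10N).
  (N!)^10/(10N)! ~ (2π N)^(10/2) (N/e)^(10N) / [sqrt(2π·10N) (10N/e)^(10N)]
     = (2π N)^(10/2) / sqrt(2π·10N) · (N/(10N))^(10N)
     = (2π N)^((10−1)/2) / sqrt(10) · 10^(−10N).
Since 10^10 > 1, the factor 10^(−10N) decays exponentially, so the ratio → 0. Substituting N = 8n gives the stated form.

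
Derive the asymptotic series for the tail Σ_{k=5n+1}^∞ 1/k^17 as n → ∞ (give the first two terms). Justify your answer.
Σ_{k>5n} 1/k^17 = 1/(16 · (5n)^16) − 1/(2 · (5n)^17) + O(1/(5n)^18)

Compare to the integral: ∫_{5n}^∞ x^(−17) dx = [−x^(−16)/16]_{5n}^∞ = 1/((17−1)·(5n)^16). The Euler-Maclaurin correction adds −f(5n)/2 = −1/(2·(5n)^17). Euler-Maclaurin then gives
  Σ_{k>5n} 1/k^17 = ∫_{5n}^∞ dx/x^17 − 1/(2·(5n)^17) + O(1/(5n)^18).
(Equivalently this is ζ(17) − Σ_{k≤5n} 1/k^17.)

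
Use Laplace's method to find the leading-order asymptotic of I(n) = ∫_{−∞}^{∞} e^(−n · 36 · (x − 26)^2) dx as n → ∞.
I(n) = sqrt(π/(36n))

Here φ(x) = 36 · (x − 26)^2 has its unique minimum at x* = 26 with φ(x*) = 0 and φ''(x*) = 72. Laplace's method gives
  I(n) ~ e^(−n φ(x*)) · sqrt(2π / (n · φ''(x*))) = sqrt(2π / (72n)) = sqrt(π/(36n)).
This is exact: substituting u = (x − 26)·sqrt(36n) gives I(n) = (1/sqrt(36n)) ∫_{−∞}^{∞} e^(−u^2) du = sqrt(π/(36n)).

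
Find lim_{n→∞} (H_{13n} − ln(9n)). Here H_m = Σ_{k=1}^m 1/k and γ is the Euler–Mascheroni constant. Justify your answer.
lim = ln(13/9) + γ

By Euler-Maclaurin, H_m = ln m + γ + O(1/m). So
  H_{13n} − ln(9n) = ln(13n) + γ − ln(9n) + O(1/n)
                       = ln(13/9) + γ + O(1/n).
Hence the limit is ln(13/9) + γ.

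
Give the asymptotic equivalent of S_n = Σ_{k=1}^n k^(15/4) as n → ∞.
S_n ~ (4/19) · n^(19/4)

Integral comparison: Σ_{k=1}^n k^(15/4) = ∫_0^n x^(15/4) dx + O(n^(15/4)). The integral is n^(1 + 15/4) / (1 + 15/4) = n^((15+4)/4) / ((15+4)/4) = (4/19) · n^(19/4).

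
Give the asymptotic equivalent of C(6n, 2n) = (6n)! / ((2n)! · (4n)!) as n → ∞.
C(6n, 2n) ~ (27/4)^(2n) · sqrt(3/(4π·2n))

Write N = 2n. Apply Stirling to each factorial:
  (3N)! ~ sqrt(2π·3N) · (3N/e)^(3N),
  N! ~ sqrt(2π N) · (N/e)^N,
  (2N)! ~ sqrt(2π·2N) · (2N/e)^(2N).
The exponential factors combine to (3N)^(3N) / (N^N · (2N)^(2N)) = 3^(3N)/2^(2N) = (3^3/2^2)^N = (27/4)^N.
The square-root prefactors combine to sqrt(2π·3N) / (sqrt(2π N)·sqrt(2π·2N)) = sqrt(3 / (2π·2·N)) = sqrt(3/(4π·2n)).
Substituting N = 2n: C(6n, 2n) ~ (27/4)^(2n) · sqrt(3/(4π·2n)).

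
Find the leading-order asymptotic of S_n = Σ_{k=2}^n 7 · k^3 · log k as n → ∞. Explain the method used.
S_n ~ 7 · n^4 log n / 4 − 7 · n^4 / 16

By integral comparison, S_n = ∫_1^n 7 · x^3 · log x dx + O(n^3 · log n). For the integral, ∫ x^3 log x dx = n^4 log n / 4 − n^4/16 (integration by parts). Hence S_n ~ 7 · n^4 log n / 4 − 7 · n^4 / 16.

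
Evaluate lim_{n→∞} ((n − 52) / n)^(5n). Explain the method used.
lim = e^(−260)

Rewrite as (1 − 52/n)^(5n). By the standard limit (1 + x/n)^n → e^x, we have (1 − 52/n)^n → e^(−52), and raising to the 5th power gives e^(−260).
More precisely, ln[(1 − 52/n)^(5n)] = 5n · ln(1 − 52/n) = 5n · (-52/n + O(1/n^2)) = -260 + O(1/n) → -260.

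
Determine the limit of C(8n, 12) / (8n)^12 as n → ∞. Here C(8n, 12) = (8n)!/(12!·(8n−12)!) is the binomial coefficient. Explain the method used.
lim = 1/12! = 1/479001600

With N = 8n → ∞: C(N, 12) / N^12 = [N(N−1)…(N−11)] / (12! · N^12) = (1/12!) · 1 · (1 − 1/(8n)) · … · (1 − 11/(8n)). Each factor → 1 as N → ∞, so the limit is 1/12! = 1/479001600.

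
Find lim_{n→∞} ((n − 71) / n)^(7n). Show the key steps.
lim = e^(−497)

Rewrite as (1 − 71/n)^(7n). By the standard limit (1 + x/n)^n → e^x, we have (1 − 71/n)^n → e^(−71), and raising to the 7th power gives e^(−497).
More precisely, ln[(1 − 71/n)^(7n)] = 7n · ln(1 − 71/n) = 7n · (-71/n + O(1/n^2)) = -497 + O(1/n) → -497.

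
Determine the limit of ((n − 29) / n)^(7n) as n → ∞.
lim = e^(−203)

Rewrite as (1 − 29/n)^(7n). By the standard limit (1 + x/n)^n → e^x, we have (1 − 29/n)^n → e^(−29), and raising to the 7th power gives e^(−203).
More precisely, ln[(1 − 29/n)^(7n)] = 7n · ln(1 − 29/n) = 7n · (-29/n + O(1/n^2)) = -203 + O(1/n) → -203.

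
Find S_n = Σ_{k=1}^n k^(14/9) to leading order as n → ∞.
S_n ~ (9/23) · n^(23/9)

Integral comparison: Σ_{k=1}^n k^(14/9) = ∫_0^n x^(14/9) dx + O(n^(14/9)). The integral is n^(1 + 14/9) / (1 + 14/9) = n^((14+9)/9) / ((14+9)/9) = (9/23) · n^(23/9).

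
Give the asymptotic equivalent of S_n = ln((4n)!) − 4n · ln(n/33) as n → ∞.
S_n ~ 4n · (ln 132 − 1) + O(ln n)

Stirling: ln((4n)!) = 4n ln(4n) − 4n + O(ln n).
  S_n = 4n ln(4n) − 4n − 4n ln(n/33) + O(ln n)
      = 4n ln(4n) − 4n ln n + 4n ln 33 − 4n + O(ln n)
      = 4n ln 4 + 4n ln 33 − 4n + O(ln n)
      = 4n (ln 132 − 1) + O(ln n).
Numerically ln(132) − 1 ≈ 3.8828.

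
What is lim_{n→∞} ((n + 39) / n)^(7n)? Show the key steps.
lim = e^273

Rewrite as (1 + 39/n)^(7n). By the standard limit (1 + x/n)^n → e^x, we have (1 + 39/n)^n → e^39, and raising to the 7th power gives e^273.
More precisely, ln[(1 + 39/n)^(7n)] = 7n · ln(1 + 39/n) = 7n · (39/n + O(1/n^2)) = 273 + O(1/n) → 273.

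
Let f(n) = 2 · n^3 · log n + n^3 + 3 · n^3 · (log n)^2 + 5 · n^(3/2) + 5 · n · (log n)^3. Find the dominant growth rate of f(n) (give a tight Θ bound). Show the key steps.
f(n) ∈ Θ(n^3 · (log n)^2)

Compare the terms by growth order. For large n, n^a · (log n)^b dominates n^a' · (log n)^b' iff a > a', or (a = a' and b > b'). Ranking the 5 terms shows the dominant one is 3 · n^3 · (log n)^2. Hence f(n) ∈ Θ(n^3 · (log n)^2).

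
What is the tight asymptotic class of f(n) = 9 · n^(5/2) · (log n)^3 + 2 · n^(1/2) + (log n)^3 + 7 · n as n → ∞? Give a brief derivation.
f(n) ∈ Θ(n^(5/2) · (log n)^3)

Compare the terms by growth order. For large n, n^a · (log n)^b dominates n^a' · (log n)^b' iff a > a', or (a = a' and b > b'). Ranking the 4 terms shows the dominant one is 9 · n^(5/2) · (log n)^3. Hence f(n) ∈ Θ(n^(5/2) · (log n)^3).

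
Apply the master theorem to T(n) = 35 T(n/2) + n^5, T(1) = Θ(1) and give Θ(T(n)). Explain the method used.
T(n) = Θ(n^(log_2 35))

Master theorem: compare f(n) = n^5 to n^(log_2 35) where log_2 35 ≈ 5.129. Since 5 < log_2 35, we have f(n) = O(n^(log_2 35 − ε)) for some ε > 0 — Case 1. Hence T(n) = Θ(n^(log_2 35)).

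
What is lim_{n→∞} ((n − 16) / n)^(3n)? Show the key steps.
lim = e^(−48)

Rewrite as (1 − 16/n)^(3n). By the standard limit (1 + x/n)^n → e^x, we have (1 − 16/n)^n → e^(−16), and raising to the 3rd power gives e^(−48).
More precisely, ln[(1 − 16/n)^(3n)] = 3n · ln(1 − 16/n) = 3n · (-16/n + O(1/n^2)) = -48 + O(1/n) → -48.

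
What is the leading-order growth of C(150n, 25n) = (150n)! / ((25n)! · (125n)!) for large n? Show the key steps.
C(150n, 25n) ~ (46656/3125)^(25n) · sqrt(3/(5π·25n))

Write N = 25n. Apply Stirling to each factorial:
  (6N)! ~ sqrt(2π·6N) · (6N/e)^(6N),
  N! ~ sqrt(2π N) · (N/e)^N,
  (5N)! ~ sqrt(2π·5N) · (5N/e)^(5N).
The exponential factors combine to (6N)^(6N) / (N^N · (5N)^(5N)) = 6^(6N)/5^(5N) = (6^6/5^5)^N = (46656/3125)^N.
The square-root prefactors combine to sqrt(2π·6N) / (sqrt(2π N)·sqrt(2π·5N)) = sqrt(6 / (2π·5·N)) = sqrt(3/(5π·25n)).
Substituting N = 25n: C(150n, 25n) ~ (46656/3125)^(25n) · sqrt(3/(5π·25n)).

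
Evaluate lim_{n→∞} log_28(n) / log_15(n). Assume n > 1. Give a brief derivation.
lim = ln(15) / ln(28) = log_28(15)

Change of base: log_28(n) = ln n / ln 28 and log_15(n) = ln n / ln 15. The ratio is (ln n / ln 28) · (ln 15 / ln n) = ln 15 / ln 28, a constant independent of n. So the limit is ln 15 / ln 28 = log_28(15).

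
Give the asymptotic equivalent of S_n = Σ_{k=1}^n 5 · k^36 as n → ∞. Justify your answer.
S_n ~ 5 · n^37 / 37

By integral comparison (Euler-Maclaurin), Σ_{k=1}^n 5 · k^36 = 5 · ∫_0^n x^36 dx + O(n^36) = 5 · n^37/37 + O(n^36). (Equivalently, Faulhaber's formula gives the same leading term.)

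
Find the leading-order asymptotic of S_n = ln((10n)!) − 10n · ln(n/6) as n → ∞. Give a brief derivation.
S_n ~ 10n · (ln 60 − 1) + O(ln n)

Stirling: ln((10n)!) = 10n ln(10n) − 10n + O(ln n).
  S_n = 10n ln(10n) − 10n − 10n ln(n/6) + O(ln n)
      = 10n ln(10n) − 10n ln n + 10n ln 6 − 10n + O(ln n)
      = 10n ln 10 + 10n ln 6 − 10n + O(ln n)
      = 10n (ln 60 − 1) + O(ln n).
Numerically ln(60) − 1 ≈ 3.0943.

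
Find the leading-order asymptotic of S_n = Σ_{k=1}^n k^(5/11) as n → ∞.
S_n ~ (11/16) · n^(16/11)

Integral comparison: Σ_{k=1}^n k^(5/11) = ∫_0^n x^(5/11) dx + O(n^(5/11)). The integral is n^(1 + 5/11) / (1 + 5/11) = n^((5+11)/11) / ((5+11)/11) = (11/16) · n^(16/11).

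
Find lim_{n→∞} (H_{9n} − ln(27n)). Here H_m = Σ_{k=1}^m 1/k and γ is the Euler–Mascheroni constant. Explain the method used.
lim = −ln 3 + γ

By Euler-Maclaurin, H_m = ln m + γ + O(1/m). So
  H_{9n} − ln(27n) = ln(9n) + γ − ln(27n) + O(1/n)
                       = ln(9/27) + γ + O(1/n).
Hence the limit is ln(9/27) + γ (= −ln 3).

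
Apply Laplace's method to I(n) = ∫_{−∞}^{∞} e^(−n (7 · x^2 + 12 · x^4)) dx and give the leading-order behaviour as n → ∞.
I(n) ~ sqrt(π/(7n))

φ(x) = 7 · x^2 + 12 · x^4 has its unique global minimum at x* = 0 (since φ'(x) = 14x + 48x^3 = 0 only at x = 0 for real x with both coefficients positive, and φ → ∞ as |x| → ∞). At x* = 0, φ(0) = 0 and φ''(0) = 14. Laplace's method then gives
  I(n) ~ sqrt(2π / (n · φ''(0))) · e^(−n φ(0)) = sqrt(2π / (14n)) = sqrt(π/(7n)).
The 12 · x^4 term contributes only at subleading order (an O(1/n) relative correction).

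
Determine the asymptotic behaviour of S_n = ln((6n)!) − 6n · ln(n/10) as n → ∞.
S_n ~ 6n · (ln 60 − 1) + O(ln n)

Stirling: ln((6n)!) = 6n ln(6n) − 6n + O(ln n).
  S_n = 6n ln(6n) − 6n − 6n ln(n/10) + O(ln n)
      = 6n ln(6n) − 6n ln n + 6n ln 10 − 6n + O(ln n)
      = 6n ln 6 + 6n ln 10 − 6n + O(ln n)
      = 6n (ln 60 − 1) + O(ln n).
Numerically ln(60) − 1 ≈ 3.0943.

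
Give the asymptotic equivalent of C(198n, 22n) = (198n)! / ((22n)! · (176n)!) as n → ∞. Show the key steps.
C(198n, 22n) ~ (387420489/16777216)^(22n) · sqrt(9/(16π·22n))

Write N = 22n. Apply Stirling to each factorial:
  (9N)! ~ sqrt(2π·9N) · (9N/e)^(9N),
  N! ~ sqrt(2π N) · (N/e)^N,
  (8N)! ~ sqrt(2π·8N) · (8N/e)^(8N).
The exponential factors combine to (9N)^(9N) / (N^N · (8N)^(8N)) = 9^(9N)/8^(8N) = (9^9/8^8)^N = (387420489/16777216)^N.
The square-root prefactors combine to sqrt(2π·9N) / (sqrt(2π N)·sqrt(2π·8N)) = sqrt(9 / (2π·8·N)) = sqrt(9/(16π·22n)).
Substituting N = 22n: C(198n, 22n) ~ (387420489/16777216)^(22n) · sqrt(9/(16π·22n)).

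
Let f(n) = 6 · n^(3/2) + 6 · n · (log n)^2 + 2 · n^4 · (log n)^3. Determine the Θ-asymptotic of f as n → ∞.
f(n) ∈ Θ(n^4 · (log n)^3)

Compare the terms by growth order. For large n, n^a · (log n)^b dominates n^a' · (log n)^b' iff a > a', or (a = a' and b > b'). Ranking the 3 terms shows the dominant one is 2 · n^4 · (log n)^3. Hence f(n) ∈ Θ(n^4 · (log n)^3).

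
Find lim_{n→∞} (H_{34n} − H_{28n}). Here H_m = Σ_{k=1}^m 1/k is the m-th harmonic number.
lim = ln(34/28) = ln(17/14)

Euler-Maclaurin gives H_m = ln m + γ + 1/(2m) + O(1/m^2). The γ and O(1/m) terms cancel in the difference:
  H_{34n} − H_{28n} = ln(34n) − ln(28n) + O(1/n) = ln(34/28) + O(1/n).
Hence the limit is ln(34/28) = ln(17/14).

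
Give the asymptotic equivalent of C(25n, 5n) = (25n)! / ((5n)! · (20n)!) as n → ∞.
C(25n, 5n) ~ (3125/256)^(5n) · sqrt(5/(8π·5n))

Write N = 5n. Apply Stirling to each factorial:
  (5N)! ~ sqrt(2π·5N) · (5N/e)^(5N),
  N! ~ sqrt(2π N) · (N/e)^N,
  (4N)! ~ sqrt(2π·4N) · (4N/e)^(4N).
The exponential factors combine to (5N)^(5N) / (N^N · (4N)^(4N)) = 5^(5N)/4^(4N) = (5^5/4^4)^N = (3125/256)^N.
The square-root prefactors combine to sqrt(2π·5N) / (sqrt(2π N)·sqrt(2π·4N)) = sqrt(5 / (2π·4·N)) = sqrt(5/(8π·5n)).
Substituting N = 5n: C(25n, 5n) ~ (3125/256)^(5n) · sqrt(5/(8π·5n)).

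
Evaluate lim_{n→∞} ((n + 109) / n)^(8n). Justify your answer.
lim = e^872

Rewrite as (1 + 109/n)^(8n). By the standard limit (1 + x/n)^n → e^x, we have (1 + 109/n)^n → e^109, and raising to the 8th power gives e^872.
More precisely, ln[(1 + 109/n)^(8n)] = 8n · ln(1 + 109/n) = 8n · (109/n + O(1/n^2)) = 872 + O(1/n) → 872.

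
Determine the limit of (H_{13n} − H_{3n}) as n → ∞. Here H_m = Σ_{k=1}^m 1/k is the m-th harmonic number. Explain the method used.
lim = ln(13/3)

Euler-Maclaurin gives H_m = ln m + γ + 1/(2m) + O(1/m^2). The γ and O(1/m) terms cancel in the difference:
  H_{13n} − H_{3n} = ln(13n) − ln(3n) + O(1/n) = ln(13/3) + O(1/n).
Hence the limit is ln(13/3).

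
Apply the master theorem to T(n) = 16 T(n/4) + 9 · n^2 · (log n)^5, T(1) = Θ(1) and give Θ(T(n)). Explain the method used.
T(n) = Θ(n^2 · (log n)^6)

Here log_4 16 = 2 and f(n) = 9 · n^2 · (log n)^5 = Θ(n^(log_4 16) · (log n)^5). This is the extended Case 2 of the master theorem (f matches the critical exponent up to log factors), giving T(n) = Θ(n^(log_4 16) · (log n)^(5+1)) = Θ(n^2 · (log n)^6).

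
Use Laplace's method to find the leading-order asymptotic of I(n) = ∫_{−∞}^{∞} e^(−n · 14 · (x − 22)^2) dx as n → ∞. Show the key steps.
I(n) = sqrt(π/(14n))

Here φ(x) = 14 · (x − 22)^2 has its unique minimum at x* = 22 with φ(x*) = 0 and φ''(x*) = 28. Laplace's method gives
  I(n) ~ e^(−n φ(x*)) · sqrt(2π / (n · φ''(x*))) = sqrt(2π / (28n)) = sqrt(π/(14n)).
This is exact: substituting u = (x − 22)·sqrt(14n) gives I(n) = (1/sqrt(14n)) ∫_{−∞}^{∞} e^(−u^2) du = sqrt(π/(14n)).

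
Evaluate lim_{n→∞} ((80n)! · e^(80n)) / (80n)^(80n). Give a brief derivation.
lim = ∞

Stirling: (80n)! ~ sqrt(2π·80n) · (80n/e)^(80n). Hence
  (80n)! · e^(80n) / (80n)^(80n) ~ sqrt(2π·80n) = sqrt(2π·80) · sqrt(n) → ∞.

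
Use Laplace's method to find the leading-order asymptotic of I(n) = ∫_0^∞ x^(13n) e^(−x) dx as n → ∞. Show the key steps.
I(n) ~ sqrt(2π·13n) · (13n/e)^(13n)

Write the integrand as exp(13n ln x − x) and set f(x) = 13n ln x − x. Then f'(x) = 13n/x − 1 = 0 at x* = 13n, and f''(x*) = −13n/x*^2 = −1/(13n). Laplace's method (interior maximum) gives
  I(n) ~ e^(f(x*)) · sqrt(2π / |f''(x*)|)
        = exp(13n ln(13n) − 13n) · sqrt(2π · 13n)
        = (13n)^(13n) e^(−13n) · sqrt(2π·13n)
        = sqrt(2π·13n) · (13n/e)^(13n).
This matches Γ(13n+1) with Stirling applied to Γ.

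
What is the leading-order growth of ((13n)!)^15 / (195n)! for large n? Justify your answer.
((13n)!)^15/(195n)! ~ ((2π·13n)^(14/2) / sqrt(15)) · 15^(−15·13n)  →  0

Write N = 13n. Stirling: N! ~ sqrt(2π N)(N/e)^N and (15N)! ~ sqrt(2π·15N)·(15N/e)^(15N).
  (N!)^15/(15N)! ~ (2π N)^(15/2) (N/e)^(15N) / [sqrt(2π·15N) (15N/e)^(15N)]
     = (2π N)^(15/2) / sqrt(2π·15N) · (N/(15N))^(15N)
     = (2π N)^((15−1)/2) / sqrt(15) · 15^(−15N).
Since 15^15 > 1, the factor 15^(−15N) decays exponentially, so the ratio → 0. Substituting N = 13n gives the stated form.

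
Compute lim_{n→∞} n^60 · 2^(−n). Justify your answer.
lim = 0

Exponentials with base > 1 dominate every fixed polynomial: for any fixed c, n^c / 2^n → 0 as n → ∞ (e.g. by the ratio test, or by writing 2^n = e^(n ln 2) and noting e^(n ln 2) / n^c → ∞). Hence n^60 · 2^(−n) = n^60 / 2^n → 0.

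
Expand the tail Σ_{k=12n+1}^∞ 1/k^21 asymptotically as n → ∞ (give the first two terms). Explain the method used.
Σ_{k>12n} 1/k^21 = 1/(20 · (12n)^20) − 1/(2 · (12n)^21) + O(1/(12n)^22)

Compare to the integral: ∫_{12n}^∞ x^(−21) dx = [−x^(−20)/20]_{12n}^∞ = 1/((21−1)·(12n)^20). The Euler-Maclaurin correction adds −f(12n)/2 = −1/(2·(12n)^21). Euler-Maclaurin then gives
  Σ_{k>12n} 1/k^21 = ∫_{12n}^∞ dx/x^21 − 1/(2·(12n)^21) + O(1/(12n)^22).
(Equivalently this is ζ(21) − Σ_{k≤12n} 1/k^21.)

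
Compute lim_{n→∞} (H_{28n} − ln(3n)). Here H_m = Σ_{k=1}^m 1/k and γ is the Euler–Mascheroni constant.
lim = ln(28/3) + γ

By Euler-Maclaurin, H_m = ln m + γ + O(1/m). So
  H_{28n} − ln(3n) = ln(28n) + γ − ln(3n) + O(1/n)
                       = ln(28/3) + γ + O(1/n).
Hence the limit is ln(28/3) + γ.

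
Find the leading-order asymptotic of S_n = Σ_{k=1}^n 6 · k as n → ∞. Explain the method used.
S_n ~ 3 · n^2

By integral comparison (Euler-Maclaurin), Σ_{k=1}^n 6 · k = 6 · ∫_0^n x^1 dx + O(n) = 6 · n^2/2 = 3 · n^2 + O(n). (Equivalently, Faulhaber's formula gives the same leading term.)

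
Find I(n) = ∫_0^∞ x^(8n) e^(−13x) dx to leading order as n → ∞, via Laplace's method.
I(n) ~ (sqrt(2π·8n) / 13) · (8n/(13e))^(8n)

Write the integrand as exp(8n ln x − 13x) and set f(x) = 8n ln x − 13x. Then f'(x) = 8n/x − 13 = 0 at x* = 8n/13, and f''(x*) = −8n/x*^2 = −13^2/(8n). Laplace's method (interior maximum) gives
  I(n) ~ e^(f(x*)) · sqrt(2π / |f''(x*)|)
        = exp(8n ln(8n/13) − 8n) · sqrt(2π · 8n / 13^2)
        = (8n/13)^(8n) e^(−8n) · sqrt(2π·8n) / 13
        = (sqrt(2π·8n) / 13) · (8n/(13e))^(8n).
This matches Γ(8n+1)/13^(8n+1) with Stirling applied to Γ.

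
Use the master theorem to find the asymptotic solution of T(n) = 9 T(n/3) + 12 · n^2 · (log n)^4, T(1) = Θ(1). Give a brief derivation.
T(n) = Θ(n^2 · (log n)^5)

Here log_3 9 = 2 and f(n) = 12 · n^2 · (log n)^4 = Θ(n^(log_3 9) · (log n)^4). This is the extended Case 2 of the master theorem (f matches the critical exponent up to log factors), giving T(n) = Θ(n^(log_3 9) · (log n)^(4+1)) = Θ(n^2 · (log n)^5).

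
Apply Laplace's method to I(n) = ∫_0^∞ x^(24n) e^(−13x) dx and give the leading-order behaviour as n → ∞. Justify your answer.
I(n) ~ (sqrt(2π·24n) / 13) · (24n/(13e))^(24n)

Write the integrand as exp(24n ln x − 13x) and set f(x) = 24n ln x − 13x. Then f'(x) = 24n/x − 13 = 0 at x* = 24n/13, and f''(x*) = −24n/x*^2 = −13^2/(24n). Laplace's method (interior maximum) gives
  I(n) ~ e^(f(x*)) · sqrt(2π / |f''(x*)|)
        = exp(24n ln(24n/13) − 24n) · sqrt(2π · 24n / 13^2)
        = (24n/13)^(24n) e^(−24n) · sqrt(2π·24n) / 13
        = (sqrt(2π·24n) / 13) · (24n/(13e))^(24n).
This matches Γ(24n+1)/13^(24n+1) with Stirling applied to Γ.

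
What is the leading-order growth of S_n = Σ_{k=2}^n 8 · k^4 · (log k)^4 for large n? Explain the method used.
S_n ~ 8 · n^5 · (log n)^4 / 5

By integral comparison, S_n = ∫_1^n 8 · x^4 · (log x)^4 dx + O(n^4 · (log n)^4). For the integral, the leading term of ∫_1^n x^4 (log x)^4 dx is n^5/5 · (log n)^4 (by repeated integration by parts; each step lowers the log-exponent and produces a relatively O(1/log n) correction). Hence S_n ~ 8 · n^5 · (log n)^4 / 5.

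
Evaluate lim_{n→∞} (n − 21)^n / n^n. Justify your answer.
lim = e^(−21)

Rewrite as (1 − 21/n)^(n). By the standard limit (1 + x/n)^n → e^x, we have (1 − 21/n)^n → e^(−21), and raising to the 1st power gives e^(−21).
More precisely, ln[(1 − 21/n)^(n)] = n · ln(1 − 21/n) = n · (-21/n + O(1/n^2)) = -21 + O(1/n) → -21.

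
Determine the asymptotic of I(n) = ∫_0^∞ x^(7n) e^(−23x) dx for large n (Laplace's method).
I(n) ~ (sqrt(2π·7n) / 23) · (7n/(23e))^(7n)

Write the integrand as exp(7n ln x − 23x) and set f(x) = 7n ln x − 23x. Then f'(x) = 7n/x − 23 = 0 at x* = 7n/23, and f''(x*) = −7n/x*^2 = −23^2/(7n). Laplace's method (interior maximum) gives
  I(n) ~ e^(f(x*)) · sqrt(2π / |f''(x*)|)
        = exp(7n ln(7n/23) − 7n) · sqrt(2π · 7n / 23^2)
        = (7n/23)^(7n) e^(−7n) · sqrt(2π·7n) / 23
        = (sqrt(2π·7n) / 23) · (7n/(23e))^(7n).
This matches Γ(7n+1)/23^(7n+1) with Stirling applied to Γ.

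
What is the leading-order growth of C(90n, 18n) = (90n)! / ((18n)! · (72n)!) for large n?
C(90n, 18n) ~ (3125/256)^(18n) · sqrt(5/(8π·18n))

Write N = 18n. Apply Stirling to each factorial:
  (5N)! ~ sqrt(2π·5N) · (5N/e)^(5N),
  N! ~ sqrt(2π N) · (N/e)^N,
  (4N)! ~ sqrt(2π·4N) · (4N/e)^(4N).
The exponential factors combine to (5N)^(5N) / (N^N · (4N)^(4N)) = 5^(5N)/4^(4N) = (5^5/4^4)^N = (3125/256)^N.
The square-root prefactors combine to sqrt(2π·5N) / (sqrt(2π N)·sqrt(2π·4N)) = sqrt(5 / (2π·4·N)) = sqrt(5/(8π·18n)).
Substituting N = 18n: C(90n, 18n) ~ (3125/256)^(18n) · sqrt(5/(8π·18n)).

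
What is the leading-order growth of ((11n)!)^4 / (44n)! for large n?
((11n)!)^4/(44n)! ~ ((2π·11n)^(3/2) / 2) · 4^(−4·11n)  →  0

Write N = 11n. Stirling: N! ~ sqrt(2π N)(N/e)^N and (4N)! ~ sqrt(2π·4N)·(4N/e)^(4N).
  (N!)^4/(4N)! ~ (2π N)^(4/2) (N/e)^(4N) / [sqrt(2π·4N) (4N/e)^(4N)]
     = (2π N)^(4/2) / sqrt(2π·4N) · (N/(4N))^(4N)
     = (2π N)^((4−1)/2) / 2 · 4^(−4N).
Since 4^4 > 1, the factor 4^(−4N) decays exponentially, so the ratio → 0. Substituting N = 11n gives the stated form.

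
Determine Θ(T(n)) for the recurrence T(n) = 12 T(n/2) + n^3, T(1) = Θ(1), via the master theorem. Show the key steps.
T(n) = Θ(n^(log_2 12))

Master theorem: compare f(n) = n^3 to n^(log_2 12) where log_2 12 ≈ 3.585. Since 3 < log_2 12, we have f(n) = O(n^(log_2 12 − ε)) for some ε > 0 — Case 1. Hence T(n) = Θ(n^(log_2 12)).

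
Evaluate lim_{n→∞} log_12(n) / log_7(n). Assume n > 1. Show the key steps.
lim = ln(7) / ln(12) = log_12(7)

Change of base: log_12(n) = ln n / ln 12 and log_7(n) = ln n / ln 7. The ratio is (ln n / ln 12) · (ln 7 / ln n) = ln 7 / ln 12, a constant independent of n. So the limit is ln 7 / ln 12 = log_12(7).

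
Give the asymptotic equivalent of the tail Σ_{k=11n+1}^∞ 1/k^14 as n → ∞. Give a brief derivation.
Σ_{k>11n} 1/k^14 ~ 1/(13 · (11n)^13)

Compare to the integral: ∫_{11n}^∞ x^(−14) dx = [−x^(−13)/13]_{11n}^∞ = 1/((14−1)·(11n)^13). Euler-Maclaurin then gives
  Σ_{k>11n} 1/k^14 = ∫_{11n}^∞ dx/x^14 − 1/(2·(11n)^14) + O(1/(11n)^15).
(Equivalently this is ζ(14) − Σ_{k≤11n} 1/k^14.)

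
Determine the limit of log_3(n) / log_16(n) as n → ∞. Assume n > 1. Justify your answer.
lim = ln(16) / ln(3) = log_3(16)

Change of base: log_3(n) = ln n / ln 3 and log_16(n) = ln n / ln 16. The ratio is (ln n / ln 3) · (ln 16 / ln n) = ln 16 / ln 3, a constant independent of n. So the limit is ln 16 / ln 3 = log_3(16).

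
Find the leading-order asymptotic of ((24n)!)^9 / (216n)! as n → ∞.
((24n)!)^9/(216n)! ~ ((2π·24n)^(8/2) / 3) · 9^(−9·24n)  →  0

Write N = 24n. Stirling: N! ~ sqrt(2π N)(N/e)^N and (9N)! ~ sqrt(2π·9N)·(9N/e)^(9N).
  (N!)^9/(9N)! ~ (2π N)^(9/2) (N/e)^(9N) / [sqrt(2π·9N) (9N/e)^(9N)]
     = (2π N)^(9/2) / sqrt(2π·9N) · (N/(9N))^(9N)
     = (2π N)^((9−1)/2) / 3 · 9^(−9N).
Since 9^9 > 1, the factor 9^(−9N) decays exponentially, so the ratio → 0. Substituting N = 24n gives the stated form.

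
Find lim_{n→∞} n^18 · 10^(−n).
lim = 0

Exponentials with base > 1 dominate every fixed polynomial: for any fixed c, n^c / 10^n → 0 as n → ∞ (e.g. by the ratio test, or by writing 10^n = e^(n ln 10) and noting e^(n ln 10) / n^c → ∞). Hence n^18 · 10^(−n) = n^18 / 10^n → 0.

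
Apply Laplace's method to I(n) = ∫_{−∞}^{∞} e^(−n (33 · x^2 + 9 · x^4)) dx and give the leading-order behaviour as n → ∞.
I(n) ~ sqrt(π/(33n))

φ(x) = 33 · x^2 + 9 · x^4 has its unique global minimum at x* = 0 (since φ'(x) = 66x + 36x^3 = 0 only at x = 0 for real x with both coefficients positive, and φ → ∞ as |x| → ∞). At x* = 0, φ(0) = 0 and φ''(0) = 66. Laplace's method then gives
  I(n) ~ sqrt(2π / (n · φ''(0))) · e^(−n φ(0)) = sqrt(2π / (66n)) = sqrt(π/(33n)).
The 9 · x^4 term contributes only at subleading order (an O(1/n) relative correction).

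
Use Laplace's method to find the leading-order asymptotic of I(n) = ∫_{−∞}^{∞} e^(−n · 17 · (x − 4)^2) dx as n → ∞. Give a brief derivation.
I(n) = sqrt(π/(17n))

Here φ(x) = 17 · (x − 4)^2 has its unique minimum at x* = 4 with φ(x*) = 0 and φ''(x*) = 34. Laplace's method gives
  I(n) ~ e^(−n φ(x*)) · sqrt(2π / (n · φ''(x*))) = sqrt(2π / (34n)) = sqrt(π/(17n)).
This is exact: substituting u = (x − 4)·sqrt(17n) gives I(n) = (1/sqrt(17n)) ∫_{−∞}^{∞} e^(−u^2) du = sqrt(π/(17n)).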